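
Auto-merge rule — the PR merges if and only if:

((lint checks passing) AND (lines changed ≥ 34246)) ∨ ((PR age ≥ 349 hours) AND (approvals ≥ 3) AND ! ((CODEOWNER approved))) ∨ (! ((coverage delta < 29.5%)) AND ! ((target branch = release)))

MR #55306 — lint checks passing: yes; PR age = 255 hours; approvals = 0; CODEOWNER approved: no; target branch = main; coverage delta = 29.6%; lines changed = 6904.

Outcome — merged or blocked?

Atomic conditions:
  lint checks passing: yes → true
  lines changed ≥ 34246: 6904 ≥ 34246 is false
  PR age ≥ 349 hours: 255 ≥ 349 is false
  approvals ≥ 3: 0 ≥ 3 is false
  CODEOWNER approved: no → false
  coverage delta < 29.5%: 29.6 < 29.5 is false
  target branch = release: main == release is false
Combine:
[1] true AND false = false
[2.3] NOT false = true
[2] false AND false AND true = false
[3.1] NOT false = true
[3.2] NOT false = true
[3] true AND true = true
[root] false OR false OR true = true
Overall: true → merged

Merged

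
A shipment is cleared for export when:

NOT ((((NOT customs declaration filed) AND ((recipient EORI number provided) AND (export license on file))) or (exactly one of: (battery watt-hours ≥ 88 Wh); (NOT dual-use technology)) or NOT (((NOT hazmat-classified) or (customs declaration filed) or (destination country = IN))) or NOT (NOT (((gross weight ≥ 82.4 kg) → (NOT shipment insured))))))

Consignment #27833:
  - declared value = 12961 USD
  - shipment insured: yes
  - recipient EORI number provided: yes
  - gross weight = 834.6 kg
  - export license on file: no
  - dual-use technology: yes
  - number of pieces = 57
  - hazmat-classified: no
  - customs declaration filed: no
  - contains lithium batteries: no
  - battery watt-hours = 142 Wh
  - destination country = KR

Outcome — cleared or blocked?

Atomic conditions:
  NOT customs declaration filed: no → true
  recipient EORI number provided: yes → true
  export license on file: no → false
  battery watt-hours ≥ 88 Wh: 142 ≥ 88 is true
  NOT dual-use technology: yes → false
  NOT hazmat-classified: no → true
  customs declaration filed: no → false
  destination country = IN: KR == IN is false
  gross weight ≥ 82.4 kg: 834.6 ≥ 82.4 is true
  NOT shipment insured: yes → false
Combine:
[1.1.2] true AND false = false
[1.1] true AND false = false
[1.2] exactly-one(true, false) = true
[1.3.1] true OR false OR false = true
[1.3] NOT true = false
[1.4.1.1] true → false = false
[1.4.1] NOT false = true
[1.4] NOT true = false
[1] false OR true OR false OR false = true
[root] NOT true = false
Overall: false → blocked

Blocked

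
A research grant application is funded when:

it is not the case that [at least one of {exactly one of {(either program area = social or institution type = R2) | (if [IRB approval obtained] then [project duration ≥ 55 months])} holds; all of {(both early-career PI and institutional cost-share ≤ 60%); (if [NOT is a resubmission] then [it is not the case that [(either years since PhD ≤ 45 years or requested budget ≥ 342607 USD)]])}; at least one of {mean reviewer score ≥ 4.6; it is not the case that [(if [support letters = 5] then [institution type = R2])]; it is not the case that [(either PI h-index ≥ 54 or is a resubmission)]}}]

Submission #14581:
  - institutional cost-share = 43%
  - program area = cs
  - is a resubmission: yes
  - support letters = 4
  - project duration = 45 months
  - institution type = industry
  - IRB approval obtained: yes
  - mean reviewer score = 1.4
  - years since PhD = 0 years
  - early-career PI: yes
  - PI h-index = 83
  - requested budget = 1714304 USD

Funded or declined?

Atomic conditions:
  program area = social: cs == social is false
  institution type = R2: industry == R2 is false
  IRB approval obtained: yes → true
  project duration ≥ 55 months: 45 ≥ 55 is false
  early-career PI: yes → true
  institutional cost-share ≤ 60%: 43 ≤ 60 is true
  NOT is a resubmission: yes → false
  years since PhD ≤ 45 years: 0 ≤ 45 is true
  requested budget ≥ 342607 USD: 1714304 ≥ 342607 is true
  mean reviewer score ≥ 4.6: 1.4 ≥ 4.6 is false
  support letters = 5: 4 == 5 is false
  PI h-index ≥ 54: 83 ≥ 54 is true
  is a resubmission: yes → true
Combine:
[1.1.1] false OR false = false
[1.1.2] true → false = false
[1.1] exactly-one(false, false) = false
[1.2.1] true AND true = true
[1.2.2.2.1] true OR true = true
[1.2.2.2] NOT true = false
[1.2.2] false → false (antecedent false ⇒ implication holds) = true
[1.2] true AND true = true
[1.3.2.1] false → false (antecedent false ⇒ implication holds) = true
[1.3.2] NOT true = false
[1.3.3.1] true OR true = true
[1.3.3] NOT true = false
[1.3] false OR false OR false = false
[1] false OR true OR false = true
[root] NOT true = false
Overall: false → declined

Declined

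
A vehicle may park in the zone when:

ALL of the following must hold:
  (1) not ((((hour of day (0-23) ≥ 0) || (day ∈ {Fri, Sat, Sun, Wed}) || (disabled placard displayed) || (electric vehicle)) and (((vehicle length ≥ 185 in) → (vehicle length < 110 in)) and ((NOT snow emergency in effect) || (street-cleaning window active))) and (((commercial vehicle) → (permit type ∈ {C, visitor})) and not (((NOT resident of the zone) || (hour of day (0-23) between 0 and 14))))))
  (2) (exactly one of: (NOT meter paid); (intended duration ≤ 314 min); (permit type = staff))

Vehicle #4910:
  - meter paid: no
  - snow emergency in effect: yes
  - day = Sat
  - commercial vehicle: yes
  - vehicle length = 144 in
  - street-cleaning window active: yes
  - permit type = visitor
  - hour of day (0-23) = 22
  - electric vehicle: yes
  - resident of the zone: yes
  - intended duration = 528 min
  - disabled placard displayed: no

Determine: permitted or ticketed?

Atomic conditions:
  hour of day (0-23) ≥ 0: 22 ≥ 0 is true
  day ∈ {Fri, Sat, Sun, Wed}: Sat is in the set → true
  disabled placard displayed: no → false
  electric vehicle: yes → true
  vehicle length ≥ 185 in: 144 ≥ 185 is false
  vehicle length < 110 in: 144 < 110 is false
  NOT snow emergency in effect: yes → false
  street-cleaning window active: yes → true
  commercial vehicle: yes → true
  permit type ∈ {C, visitor}: visitor is in the set → true
  NOT resident of the zone: yes → false
  hour of day (0-23) between 0 and 14: 22 in [0, 14] is false
  NOT meter paid: no → true
  intended duration ≤ 314 min: 528 ≤ 314 is false
  permit type = staff: visitor == staff is false
Combine:
[1.1.1] true OR true OR false OR true = true
[1.1.2.1] false → false (antecedent false ⇒ implication holds) = true
[1.1.2.2] false OR true = true
[1.1.2] true AND true = true
[1.1.3.1] true → true = true
[1.1.3.2.1] false OR false = false
[1.1.3.2] NOT false = true
[1.1.3] true AND true = true
[1.1] true AND true AND true = true
[1] NOT true = false
[2] exactly-one(true, false, false) = true
[root] false AND true = false
Overall: false → ticketed

Ticketed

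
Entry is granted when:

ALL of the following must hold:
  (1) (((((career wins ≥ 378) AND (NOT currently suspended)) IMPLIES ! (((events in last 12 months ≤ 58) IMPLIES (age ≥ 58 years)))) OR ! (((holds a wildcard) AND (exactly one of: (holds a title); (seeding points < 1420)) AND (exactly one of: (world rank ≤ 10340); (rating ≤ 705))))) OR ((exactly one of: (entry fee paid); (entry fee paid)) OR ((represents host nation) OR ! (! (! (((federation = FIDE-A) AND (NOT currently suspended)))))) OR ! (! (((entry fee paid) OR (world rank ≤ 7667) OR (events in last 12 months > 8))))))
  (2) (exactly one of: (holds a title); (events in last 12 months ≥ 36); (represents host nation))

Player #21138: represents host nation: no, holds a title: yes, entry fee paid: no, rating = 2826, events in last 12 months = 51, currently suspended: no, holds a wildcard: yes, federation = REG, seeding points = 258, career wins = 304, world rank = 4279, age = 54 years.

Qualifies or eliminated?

Atomic conditions:
  career wins ≥ 378: 304 ≥ 378 is false
  NOT currently suspended: no → true
  events in last 12 months ≤ 58: 51 ≤ 58 is true
  age ≥ 58 years: 54 ≥ 58 is false
  holds a wildcard: yes → true
  holds a title: yes → true
  seeding points < 1420: 258 < 1420 is true
  world rank ≤ 10340: 4279 ≤ 10340 is true
  rating ≤ 705: 2826 ≤ 705 is false
  entry fee paid: no → false
  represents host nation: no → false
  federation = FIDE-A: REG == FIDE-A is false
  world rank ≤ 7667: 4279 ≤ 7667 is true
  events in last 12 months > 8: 51 > 8 is true
  events in last 12 months ≥ 36: 51 ≥ 36 is true
Combine:
[1.1.1.1] false AND true = false
[1.1.1.2.1] true → false = false
[1.1.1.2] NOT false = true
[1.1.1] false → true (antecedent false ⇒ implication holds) = true
[1.1.2.1.2] exactly-one(true, true) = false
[1.1.2.1.3] exactly-one(true, false) = true
[1.1.2.1] true AND false AND true = false
[1.1.2] NOT false = true
[1.1] true OR true = true
[1.2.1] exactly-one(false, false) = false
[1.2.2.2.1.1.1] false AND true = false
[1.2.2.2.1.1] NOT false = true
[1.2.2.2.1] NOT true = false
[1.2.2.2] NOT false = true
[1.2.2] false OR true = true
[1.2.3.1.1] false OR true OR true = true
[1.2.3.1] NOT true = false
[1.2.3] NOT false = true
[1.2] false OR true OR true = true
[1] true OR true = true
[2] exactly-one(true, true, false) = false
[root] true AND false = false
Overall: false → eliminated

Eliminated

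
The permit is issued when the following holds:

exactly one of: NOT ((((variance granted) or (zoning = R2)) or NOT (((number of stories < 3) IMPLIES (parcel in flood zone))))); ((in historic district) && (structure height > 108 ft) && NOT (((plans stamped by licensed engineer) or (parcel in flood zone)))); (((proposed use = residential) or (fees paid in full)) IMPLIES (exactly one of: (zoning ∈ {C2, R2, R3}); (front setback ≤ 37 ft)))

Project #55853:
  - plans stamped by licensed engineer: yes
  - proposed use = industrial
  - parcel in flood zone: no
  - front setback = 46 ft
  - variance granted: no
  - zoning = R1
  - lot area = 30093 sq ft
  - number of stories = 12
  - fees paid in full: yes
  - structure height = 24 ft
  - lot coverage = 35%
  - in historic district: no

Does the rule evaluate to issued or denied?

Issued

Atomic conditions:
  variance granted: no → false
  zoning = R2: R1 == R2 is false
  number of stories < 3: 12 < 3 is false
  parcel in flood zone: no → false
  in historic district: no → false
  structure height > 108 ft: 24 > 108 is false
  plans stamped by licensed engineer: yes → true
  proposed use = residential: industrial == residential is false
  fees paid in full: yes → true
  zoning ∈ {C2, R2, R3}: R1 is not in the set → false
  front setback ≤ 37 ft: 46 ≤ 37 is false
Combine:
[1.1.1] false OR false = false
[1.1.2.1] false → false (antecedent false ⇒ implication holds) = true
[1.1.2] NOT true = false
[1.1] false OR false = false
[1] NOT false = true
[2.3.1] true OR false = true
[2.3] NOT true = false
[2] false AND false AND false = false
[3.1] false OR true = true
[3.2] exactly-one(false, false) = false
[3] true → false = false
[root] exactly-one(true, false, false) = true
Overall: true → issued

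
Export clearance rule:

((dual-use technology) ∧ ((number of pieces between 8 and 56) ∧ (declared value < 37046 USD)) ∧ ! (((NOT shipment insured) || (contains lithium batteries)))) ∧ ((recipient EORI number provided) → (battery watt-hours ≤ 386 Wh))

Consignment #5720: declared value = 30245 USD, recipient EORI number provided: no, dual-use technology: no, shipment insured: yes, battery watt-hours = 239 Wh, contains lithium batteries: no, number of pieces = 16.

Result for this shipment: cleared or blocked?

Blocked

Atomic conditions:
  dual-use technology: no → false
  number of pieces between 8 and 56: 16 in [8, 56] is true
  declared value < 37046 USD: 30245 < 37046 is true
  NOT shipment insured: yes → false
  contains lithium batteries: no → false
  recipient EORI number provided: no → false
  battery watt-hours ≤ 386 Wh: 239 ≤ 386 is true
Combine:
[1.2] true AND true = true
[1.3.1] false OR false = false
[1.3] NOT false = true
[1] false AND true AND true = false
[2] false → true (antecedent false ⇒ implication holds) = true
[root] false AND true = false
Overall: false → blocked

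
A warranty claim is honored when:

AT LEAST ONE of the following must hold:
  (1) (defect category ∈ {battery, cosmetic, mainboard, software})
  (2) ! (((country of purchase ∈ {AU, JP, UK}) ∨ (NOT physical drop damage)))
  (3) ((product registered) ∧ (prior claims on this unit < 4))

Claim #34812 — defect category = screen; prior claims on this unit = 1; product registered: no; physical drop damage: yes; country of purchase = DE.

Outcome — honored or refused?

Atomic conditions:
  defect category ∈ {battery, cosmetic, mainboard, software}: screen is not in the set → false
  country of purchase ∈ {AU, JP, UK}: DE is not in the set → false
  NOT physical drop damage: yes → false
  product registered: no → false
  prior claims on this unit < 4: 1 < 4 is true
Combine:
[2.1] false OR false = false
[2] NOT false = true
[3] false AND true = false
[root] false OR true OR false = true
Overall: true → honored

Honored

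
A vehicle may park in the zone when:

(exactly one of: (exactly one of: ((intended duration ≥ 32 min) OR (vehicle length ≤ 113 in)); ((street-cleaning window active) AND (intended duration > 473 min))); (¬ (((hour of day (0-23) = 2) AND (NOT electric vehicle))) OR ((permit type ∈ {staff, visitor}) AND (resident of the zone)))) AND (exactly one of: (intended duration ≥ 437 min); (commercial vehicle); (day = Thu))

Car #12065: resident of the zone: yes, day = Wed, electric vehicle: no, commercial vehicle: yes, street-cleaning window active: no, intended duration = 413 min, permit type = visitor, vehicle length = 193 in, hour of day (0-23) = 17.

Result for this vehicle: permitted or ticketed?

Ticketed

Atomic conditions:
  intended duration ≥ 32 min: 413 ≥ 32 is true
  vehicle length ≤ 113 in: 193 ≤ 113 is false
  street-cleaning window active: no → false
  intended duration > 473 min: 413 > 473 is false
  hour of day (0-23) = 2: 17 == 2 is false
  NOT electric vehicle: no → true
  permit type ∈ {staff, visitor}: visitor is in the set → true
  resident of the zone: yes → true
  intended duration ≥ 437 min: 413 ≥ 437 is false
  commercial vehicle: yes → true
  day = Thu: Wed == Thu is false
Combine:
[1.1.1] true OR false = true
[1.1.2] false AND false = false
[1.1] exactly-one(true, false) = true
[1.2.1.1] false AND true = false
[1.2.1] NOT false = true
[1.2.2] true AND true = true
[1.2] true OR true = true
[1] exactly-one(true, true) = false
[2] exactly-one(false, true, false) = true
[root] false AND true = false
Overall: false → ticketed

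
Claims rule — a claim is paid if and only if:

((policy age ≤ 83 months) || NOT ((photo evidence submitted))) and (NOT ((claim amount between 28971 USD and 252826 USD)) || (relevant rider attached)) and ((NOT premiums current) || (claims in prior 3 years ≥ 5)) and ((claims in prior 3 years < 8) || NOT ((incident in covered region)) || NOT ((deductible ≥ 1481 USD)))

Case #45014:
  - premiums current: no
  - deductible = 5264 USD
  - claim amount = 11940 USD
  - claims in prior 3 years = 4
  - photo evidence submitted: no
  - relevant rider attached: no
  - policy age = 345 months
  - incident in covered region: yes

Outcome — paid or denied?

Paid

Atomic conditions:
  policy age ≤ 83 months: 345 ≤ 83 is false
  photo evidence submitted: no → false
  claim amount between 28971 USD and 252826 USD: 11940 in [28971, 252826] is false
  relevant rider attached: no → false
  NOT premiums current: no → true
  claims in prior 3 years ≥ 5: 4 ≥ 5 is false
  claims in prior 3 years < 8: 4 < 8 is true
  incident in covered region: yes → true
  deductible ≥ 1481 USD: 5264 ≥ 1481 is true
Combine:
[1.2] NOT false = true
[1] false OR true = true
[2.1] NOT false = true
[2] true OR false = true
[3] true OR false = true
[4.2] NOT true = false
[4.3] NOT true = false
[4] true OR false OR false = true
[root] true AND true AND true AND true = true
Overall: true → paid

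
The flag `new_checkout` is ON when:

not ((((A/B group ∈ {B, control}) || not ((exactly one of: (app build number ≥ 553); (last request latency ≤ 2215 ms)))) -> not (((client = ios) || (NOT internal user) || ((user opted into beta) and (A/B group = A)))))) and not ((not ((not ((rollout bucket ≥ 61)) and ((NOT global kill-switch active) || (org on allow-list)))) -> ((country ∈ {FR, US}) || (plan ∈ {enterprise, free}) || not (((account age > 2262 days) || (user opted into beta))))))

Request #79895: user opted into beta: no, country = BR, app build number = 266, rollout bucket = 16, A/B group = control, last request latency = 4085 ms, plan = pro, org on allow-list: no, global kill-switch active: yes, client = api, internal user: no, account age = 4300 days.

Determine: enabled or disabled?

Enabled

Atomic conditions:
  A/B group ∈ {B, control}: control is in the set → true
  app build number ≥ 553: 266 ≥ 553 is false
  last request latency ≤ 2215 ms: 4085 ≤ 2215 is false
  client = ios: api == ios is false
  NOT internal user: no → true
  user opted into beta: no → false
  A/B group = A: control == A is false
  rollout bucket ≥ 61: 16 ≥ 61 is false
  NOT global kill-switch active: yes → false
  org on allow-list: no → false
  country ∈ {FR, US}: BR is not in the set → false
  plan ∈ {enterprise, free}: pro is not in the set → false
  account age > 2262 days: 4300 > 2262 is true
Combine:
[1.1.1.2.1] exactly-one(false, false) = false
[1.1.1.2] NOT false = true
[1.1.1] true OR true = true
[1.1.2.1.3] false AND false = false
[1.1.2.1] false OR true OR false = true
[1.1.2] NOT true = false
[1.1] true → false = false
[1] NOT false = true
[2.1.1.1.1] NOT false = true
[2.1.1.1.2] false OR false = false
[2.1.1.1] true AND false = false
[2.1.1] NOT false = true
[2.1.2.3.1] true OR false = true
[2.1.2.3] NOT true = false
[2.1.2] false OR false OR false = false
[2.1] true → false = false
[2] NOT false = true
[root] true AND true = true
Overall: true → enabled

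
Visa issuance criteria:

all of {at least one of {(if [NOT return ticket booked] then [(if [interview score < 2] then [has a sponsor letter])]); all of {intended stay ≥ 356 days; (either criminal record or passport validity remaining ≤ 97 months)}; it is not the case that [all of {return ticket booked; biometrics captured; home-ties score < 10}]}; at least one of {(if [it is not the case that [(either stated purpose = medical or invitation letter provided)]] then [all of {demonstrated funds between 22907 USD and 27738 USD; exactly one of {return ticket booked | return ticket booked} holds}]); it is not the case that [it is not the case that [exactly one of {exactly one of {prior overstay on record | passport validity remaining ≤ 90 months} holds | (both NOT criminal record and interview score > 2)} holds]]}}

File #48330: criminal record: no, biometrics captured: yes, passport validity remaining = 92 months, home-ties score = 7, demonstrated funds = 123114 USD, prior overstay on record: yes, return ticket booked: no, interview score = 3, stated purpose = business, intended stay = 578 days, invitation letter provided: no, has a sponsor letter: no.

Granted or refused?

Atomic conditions:
  NOT return ticket booked: no → true
  interview score < 2: 3 < 2 is false
  has a sponsor letter: no → false
  intended stay ≥ 356 days: 578 ≥ 356 is true
  criminal record: no → false
  passport validity remaining ≤ 97 months: 92 ≤ 97 is true
  return ticket booked: no → false
  biometrics captured: yes → true
  home-ties score < 10: 7 < 10 is true
  stated purpose = medical: business == medical is false
  invitation letter provided: no → false
  demonstrated funds between 22907 USD and 27738 USD: 123114 in [22907, 27738] is false
  prior overstay on record: yes → true
  passport validity remaining ≤ 90 months: 92 ≤ 90 is false
  NOT criminal record: no → true
  interview score > 2: 3 > 2 is true
Combine:
[1.1.2] false → false (antecedent false ⇒ implication holds) = true
[1.1] true → true = true
[1.2.2] false OR true = true
[1.2] true AND true = true
[1.3.1] false AND true AND true = false
[1.3] NOT false = true
[1] true OR true OR true = true
[2.1.1.1] false OR false = false
[2.1.1] NOT false = true
[2.1.2.2] exactly-one(false, false) = false
[2.1.2] false AND false = false
[2.1] true → false = false
[2.2.1.1.1] exactly-one(true, false) = true
[2.2.1.1.2] true AND true = true
[2.2.1.1] exactly-one(true, true) = false
[2.2.1] NOT false = true
[2.2] NOT true = false
[2] false OR false = false
[root] true AND false = false
Overall: false → refused

Refused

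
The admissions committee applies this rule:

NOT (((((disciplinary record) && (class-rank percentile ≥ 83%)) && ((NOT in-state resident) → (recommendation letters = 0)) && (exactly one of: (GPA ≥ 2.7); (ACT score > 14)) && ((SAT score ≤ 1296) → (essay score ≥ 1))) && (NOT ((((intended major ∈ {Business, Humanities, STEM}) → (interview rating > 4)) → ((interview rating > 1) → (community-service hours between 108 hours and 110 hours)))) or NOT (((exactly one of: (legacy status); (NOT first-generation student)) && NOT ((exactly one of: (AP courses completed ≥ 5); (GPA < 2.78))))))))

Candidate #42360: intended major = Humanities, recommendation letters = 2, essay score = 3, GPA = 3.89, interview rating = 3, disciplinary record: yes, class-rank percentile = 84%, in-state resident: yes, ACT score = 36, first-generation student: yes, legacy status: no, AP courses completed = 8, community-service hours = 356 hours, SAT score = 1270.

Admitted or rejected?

Atomic conditions:
  disciplinary record: yes → true
  class-rank percentile ≥ 83%: 84 ≥ 83 is true
  NOT in-state resident: yes → false
  recommendation letters = 0: 2 == 0 is false
  GPA ≥ 2.7: 3.89 ≥ 2.7 is true
  ACT score > 14: 36 > 14 is true
  SAT score ≤ 1296: 1270 ≤ 1296 is true
  essay score ≥ 1: 3 ≥ 1 is true
  intended major ∈ {Business, Humanities, STEM}: Humanities is in the set → true
  interview rating > 4: 3 > 4 is false
  interview rating > 1: 3 > 1 is true
  community-service hours between 108 hours and 110 hours: 356 in [108, 110] is false
  legacy status: no → false
  NOT first-generation student: yes → false
  AP courses completed ≥ 5: 8 ≥ 5 is true
  GPA < 2.78: 3.89 < 2.78 is false
Combine:
[1.1.1] true AND true = true
[1.1.2] false → false (antecedent false ⇒ implication holds) = true
[1.1.3] exactly-one(true, true) = false
[1.1.4] true → true = true
[1.1] true AND true AND false AND true = false
[1.2.1.1.1] true → false = false
[1.2.1.1.2] true → false = false
[1.2.1.1] false → false (antecedent false ⇒ implication holds) = true
[1.2.1] NOT true = false
[1.2.2.1.1] exactly-one(false, false) = false
[1.2.2.1.2.1] exactly-one(true, false) = true
[1.2.2.1.2] NOT true = false
[1.2.2.1] false AND false = false
[1.2.2] NOT false = true
[1.2] false OR true = true
[1] false AND true = false
[root] NOT false = true
Overall: true → admitted

Admitted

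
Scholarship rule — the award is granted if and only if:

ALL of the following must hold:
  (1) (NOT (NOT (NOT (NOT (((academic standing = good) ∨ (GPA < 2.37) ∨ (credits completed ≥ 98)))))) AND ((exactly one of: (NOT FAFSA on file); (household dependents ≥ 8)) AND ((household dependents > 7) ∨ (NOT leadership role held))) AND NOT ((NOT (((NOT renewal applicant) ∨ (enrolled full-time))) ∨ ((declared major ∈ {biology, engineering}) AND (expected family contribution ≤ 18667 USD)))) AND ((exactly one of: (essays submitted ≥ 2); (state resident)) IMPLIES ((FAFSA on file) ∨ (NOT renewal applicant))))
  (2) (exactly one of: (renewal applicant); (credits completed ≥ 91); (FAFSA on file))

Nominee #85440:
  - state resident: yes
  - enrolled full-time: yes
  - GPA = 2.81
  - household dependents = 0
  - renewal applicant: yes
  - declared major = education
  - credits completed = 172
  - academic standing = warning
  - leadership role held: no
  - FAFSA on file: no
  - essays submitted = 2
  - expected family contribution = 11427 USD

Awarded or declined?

Atomic conditions:
  academic standing = good: warning == good is false
  GPA < 2.37: 2.81 < 2.37 is false
  credits completed ≥ 98: 172 ≥ 98 is true
  NOT FAFSA on file: no → true
  household dependents ≥ 8: 0 ≥ 8 is false
  household dependents > 7: 0 > 7 is false
  NOT leadership role held: no → true
  NOT renewal applicant: yes → false
  enrolled full-time: yes → true
  declared major ∈ {biology, engineering}: education is not in the set → false
  expected family contribution ≤ 18667 USD: 11427 ≤ 18667 is true
  essays submitted ≥ 2: 2 ≥ 2 is true
  state resident: yes → true
  FAFSA on file: no → false
  renewal applicant: yes → true
  credits completed ≥ 91: 172 ≥ 91 is true
Combine:
[1.1.1.1.1.1] false OR false OR true = true
[1.1.1.1.1] NOT true = false
[1.1.1.1] NOT false = true
[1.1.1] NOT true = false
[1.1] NOT false = true
[1.2.1] exactly-one(true, false) = true
[1.2.2] false OR true = true
[1.2] true AND true = true
[1.3.1.1.1] false OR true = true
[1.3.1.1] NOT true = false
[1.3.1.2] false AND true = false
[1.3.1] false OR false = false
[1.3] NOT false = true
[1.4.1] exactly-one(true, true) = false
[1.4.2] false OR false = false
[1.4] false → false (antecedent false ⇒ implication holds) = true
[1] true AND true AND true AND true = true
[2] exactly-one(true, true, false) = false
[root] true AND false = false
Overall: false → declined

Declined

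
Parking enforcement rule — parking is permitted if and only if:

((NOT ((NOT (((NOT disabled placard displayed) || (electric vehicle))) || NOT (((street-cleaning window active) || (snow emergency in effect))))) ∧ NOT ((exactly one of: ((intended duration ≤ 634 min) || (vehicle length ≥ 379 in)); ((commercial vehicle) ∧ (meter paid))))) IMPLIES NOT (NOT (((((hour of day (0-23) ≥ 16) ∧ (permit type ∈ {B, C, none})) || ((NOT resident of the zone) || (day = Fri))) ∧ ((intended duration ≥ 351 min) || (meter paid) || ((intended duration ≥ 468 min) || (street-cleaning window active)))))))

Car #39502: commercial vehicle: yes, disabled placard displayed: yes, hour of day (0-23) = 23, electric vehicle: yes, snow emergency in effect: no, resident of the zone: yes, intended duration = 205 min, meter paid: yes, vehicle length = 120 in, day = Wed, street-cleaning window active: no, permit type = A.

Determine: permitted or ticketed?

Permitted

Atomic conditions:
  NOT disabled placard displayed: yes → false
  electric vehicle: yes → true
  street-cleaning window active: no → false
  snow emergency in effect: no → false
  intended duration ≤ 634 min: 205 ≤ 634 is true
  vehicle length ≥ 379 in: 120 ≥ 379 is false
  commercial vehicle: yes → true
  meter paid: yes → true
  hour of day (0-23) ≥ 16: 23 ≥ 16 is true
  permit type ∈ {B, C, none}: A is not in the set → false
  NOT resident of the zone: yes → false
  day = Fri: Wed == Fri is false
  intended duration ≥ 351 min: 205 ≥ 351 is false
  intended duration ≥ 468 min: 205 ≥ 468 is false
Combine:
[1.1.1.1.1] false OR true = true
[1.1.1.1] NOT true = false
[1.1.1.2.1] false OR false = false
[1.1.1.2] NOT false = true
[1.1.1] false OR true = true
[1.1] NOT true = false
[1.2.1.1] true OR false = true
[1.2.1.2] true AND true = true
[1.2.1] exactly-one(true, true) = false
[1.2] NOT false = true
[1] false AND true = false
[2.1.1.1.1] true AND false = false
[2.1.1.1.2] false OR false = false
[2.1.1.1] false OR false = false
[2.1.1.2.3] false OR false = false
[2.1.1.2] false OR true OR false = true
[2.1.1] false AND true = false
[2.1] NOT false = true
[2] NOT true = false
[root] false → false (antecedent false ⇒ implication holds) = true
Overall: true → permitted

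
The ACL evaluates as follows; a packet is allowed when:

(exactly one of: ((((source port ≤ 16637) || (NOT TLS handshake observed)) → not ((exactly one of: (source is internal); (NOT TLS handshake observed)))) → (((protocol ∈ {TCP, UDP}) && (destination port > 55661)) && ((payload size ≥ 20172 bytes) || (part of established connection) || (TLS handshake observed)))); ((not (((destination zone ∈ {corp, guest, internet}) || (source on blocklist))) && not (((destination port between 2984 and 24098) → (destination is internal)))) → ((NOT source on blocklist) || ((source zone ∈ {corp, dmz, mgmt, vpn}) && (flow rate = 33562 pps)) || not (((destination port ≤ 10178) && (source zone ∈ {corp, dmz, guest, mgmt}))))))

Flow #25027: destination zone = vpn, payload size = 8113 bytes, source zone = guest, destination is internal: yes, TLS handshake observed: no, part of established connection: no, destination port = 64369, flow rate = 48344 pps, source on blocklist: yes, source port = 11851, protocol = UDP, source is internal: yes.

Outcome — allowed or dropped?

Atomic conditions:
  source port ≤ 16637: 11851 ≤ 16637 is true
  NOT TLS handshake observed: no → true
  source is internal: yes → true
  protocol ∈ {TCP, UDP}: UDP is in the set → true
  destination port > 55661: 64369 > 55661 is true
  payload size ≥ 20172 bytes: 8113 ≥ 20172 is false
  part of established connection: no → false
  TLS handshake observed: no → false
  destination zone ∈ {corp, guest, internet}: vpn is not in the set → false
  source on blocklist: yes → true
  destination port between 2984 and 24098: 64369 in [2984, 24098] is false
  destination is internal: yes → true
  NOT source on blocklist: yes → false
  source zone ∈ {corp, dmz, mgmt, vpn}: guest is not in the set → false
  flow rate = 33562 pps: 48344 == 33562 is false
  destination port ≤ 10178: 64369 ≤ 10178 is false
  source zone ∈ {corp, dmz, guest, mgmt}: guest is in the set → true
Combine:
[1.1.1] true OR true = true
[1.1.2.1] exactly-one(true, true) = false
[1.1.2] NOT false = true
[1.1] true → true = true
[1.2.1] true AND true = true
[1.2.2] false OR false OR false = false
[1.2] true AND false = false
[1] true → false = false
[2.1.1.1] false OR true = true
[2.1.1] NOT true = false
[2.1.2.1] false → true (antecedent false ⇒ implication holds) = true
[2.1.2] NOT true = false
[2.1] false AND false = false
[2.2.2] false AND false = false
[2.2.3.1] false AND true = false
[2.2.3] NOT false = true
[2.2] false OR false OR true = true
[2] false → true (antecedent false ⇒ implication holds) = true
[root] exactly-one(false, true) = true
Overall: true → allowed

Allowed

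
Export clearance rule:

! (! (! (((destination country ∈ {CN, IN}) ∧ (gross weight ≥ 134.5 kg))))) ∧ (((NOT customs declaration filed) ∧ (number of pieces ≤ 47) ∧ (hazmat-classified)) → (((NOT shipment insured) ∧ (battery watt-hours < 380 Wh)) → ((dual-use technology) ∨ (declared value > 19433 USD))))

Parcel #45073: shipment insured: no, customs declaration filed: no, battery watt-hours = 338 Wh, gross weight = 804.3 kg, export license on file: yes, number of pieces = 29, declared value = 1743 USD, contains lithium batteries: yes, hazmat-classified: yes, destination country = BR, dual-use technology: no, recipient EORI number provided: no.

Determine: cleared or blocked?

Atomic conditions:
  destination country ∈ {CN, IN}: BR is not in the set → false
  gross weight ≥ 134.5 kg: 804.3 ≥ 134.5 is true
  NOT customs declaration filed: no → true
  number of pieces ≤ 47: 29 ≤ 47 is true
  hazmat-classified: yes → true
  NOT shipment insured: no → true
  battery watt-hours < 380 Wh: 338 < 380 is true
  dual-use technology: no → false
  declared value > 19433 USD: 1743 > 19433 is false
Combine:
[1.1.1.1] false AND true = false
[1.1.1] NOT false = true
[1.1] NOT true = false
[1] NOT false = true
[2.1] true AND true AND true = true
[2.2.1] true AND true = true
[2.2.2] false OR false = false
[2.2] true → false = false
[2] true → false = false
[root] true AND false = false
Overall: false → blocked

Blocked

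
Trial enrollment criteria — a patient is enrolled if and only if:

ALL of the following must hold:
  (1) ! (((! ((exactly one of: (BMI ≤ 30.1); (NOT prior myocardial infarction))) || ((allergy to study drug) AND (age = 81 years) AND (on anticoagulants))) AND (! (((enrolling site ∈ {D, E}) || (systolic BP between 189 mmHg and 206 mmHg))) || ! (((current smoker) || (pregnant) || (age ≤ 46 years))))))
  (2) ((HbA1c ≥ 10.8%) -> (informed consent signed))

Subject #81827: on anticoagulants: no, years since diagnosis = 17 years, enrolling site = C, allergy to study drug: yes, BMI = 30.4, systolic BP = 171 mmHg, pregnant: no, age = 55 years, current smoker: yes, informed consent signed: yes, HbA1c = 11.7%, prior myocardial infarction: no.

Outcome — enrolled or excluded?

Atomic conditions:
  BMI ≤ 30.1: 30.4 ≤ 30.1 is false
  NOT prior myocardial infarction: no → true
  allergy to study drug: yes → true
  age = 81 years: 55 == 81 is false
  on anticoagulants: no → false
  enrolling site ∈ {D, E}: C is not in the set → false
  systolic BP between 189 mmHg and 206 mmHg: 171 in [189, 206] is false
  current smoker: yes → true
  pregnant: no → false
  age ≤ 46 years: 55 ≤ 46 is false
  HbA1c ≥ 10.8%: 11.7 ≥ 10.8 is true
  informed consent signed: yes → true
Combine:
[1.1.1.1.1] exactly-one(false, true) = true
[1.1.1.1] NOT true = false
[1.1.1.2] true AND false AND false = false
[1.1.1] false OR false = false
[1.1.2.1.1] false OR false = false
[1.1.2.1] NOT false = true
[1.1.2.2.1] true OR false OR false = true
[1.1.2.2] NOT true = false
[1.1.2] true OR false = true
[1.1] false AND true = false
[1] NOT false = true
[2] true → true = true
[root] true AND true = true
Overall: true → enrolled

Enrolled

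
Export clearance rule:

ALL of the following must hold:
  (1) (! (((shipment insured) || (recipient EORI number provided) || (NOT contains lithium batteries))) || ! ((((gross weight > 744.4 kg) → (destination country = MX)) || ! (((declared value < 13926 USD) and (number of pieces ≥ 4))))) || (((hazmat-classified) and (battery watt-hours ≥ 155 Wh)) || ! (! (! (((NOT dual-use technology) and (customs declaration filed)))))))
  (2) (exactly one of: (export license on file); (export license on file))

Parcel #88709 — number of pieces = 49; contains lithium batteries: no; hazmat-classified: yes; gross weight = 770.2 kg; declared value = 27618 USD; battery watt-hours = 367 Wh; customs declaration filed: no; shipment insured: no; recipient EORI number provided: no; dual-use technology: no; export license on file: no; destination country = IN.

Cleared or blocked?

Blocked

Atomic conditions:
  shipment insured: no → false
  recipient EORI number provided: no → false
  NOT contains lithium batteries: no → true
  gross weight > 744.4 kg: 770.2 > 744.4 is true
  destination country = MX: IN == MX is false
  declared value < 13926 USD: 27618 < 13926 is false
  number of pieces ≥ 4: 49 ≥ 4 is true
  hazmat-classified: yes → true
  battery watt-hours ≥ 155 Wh: 367 ≥ 155 is true
  NOT dual-use technology: no → true
  customs declaration filed: no → false
  export license on file: no → false
Combine:
[1.1.1] false OR false OR true = true
[1.1] NOT true = false
[1.2.1.1] true → false = false
[1.2.1.2.1] false AND true = false
[1.2.1.2] NOT false = true
[1.2.1] false OR true = true
[1.2] NOT true = false
[1.3.1] true AND true = true
[1.3.2.1.1.1] true AND false = false
[1.3.2.1.1] NOT false = true
[1.3.2.1] NOT true = false
[1.3.2] NOT false = true
[1.3] true OR true = true
[1] false OR false OR true = true
[2] exactly-one(false, false) = false
[root] true AND false = false
Overall: false → blocked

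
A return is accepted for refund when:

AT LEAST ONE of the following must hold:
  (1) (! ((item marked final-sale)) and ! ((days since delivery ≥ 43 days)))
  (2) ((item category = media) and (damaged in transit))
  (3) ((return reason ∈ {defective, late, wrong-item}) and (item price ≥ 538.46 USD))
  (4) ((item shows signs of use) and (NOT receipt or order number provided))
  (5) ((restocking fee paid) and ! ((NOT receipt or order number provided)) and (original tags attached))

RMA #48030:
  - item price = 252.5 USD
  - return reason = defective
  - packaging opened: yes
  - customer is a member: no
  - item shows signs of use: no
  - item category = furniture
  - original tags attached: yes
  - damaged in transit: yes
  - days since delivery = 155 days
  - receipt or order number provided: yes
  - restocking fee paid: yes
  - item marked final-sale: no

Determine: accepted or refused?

Atomic conditions:
  item marked final-sale: no → false
  days since delivery ≥ 43 days: 155 ≥ 43 is true
  item category = media: furniture == media is false
  damaged in transit: yes → true
  return reason ∈ {defective, late, wrong-item}: defective is in the set → true
  item price ≥ 538.46 USD: 252.5 ≥ 538.46 is false
  item shows signs of use: no → false
  NOT receipt or order number provided: yes → false
  restocking fee paid: yes → true
  original tags attached: yes → true
Combine:
[1.1] NOT false = true
[1.2] NOT true = false
[1] true AND false = false
[2] false AND true = false
[3] true AND false = false
[4] false AND false = false
[5.2] NOT false = true
[5] true AND true AND true = true
[root] false OR false OR false OR false OR true = true
Overall: true → accepted

Accepted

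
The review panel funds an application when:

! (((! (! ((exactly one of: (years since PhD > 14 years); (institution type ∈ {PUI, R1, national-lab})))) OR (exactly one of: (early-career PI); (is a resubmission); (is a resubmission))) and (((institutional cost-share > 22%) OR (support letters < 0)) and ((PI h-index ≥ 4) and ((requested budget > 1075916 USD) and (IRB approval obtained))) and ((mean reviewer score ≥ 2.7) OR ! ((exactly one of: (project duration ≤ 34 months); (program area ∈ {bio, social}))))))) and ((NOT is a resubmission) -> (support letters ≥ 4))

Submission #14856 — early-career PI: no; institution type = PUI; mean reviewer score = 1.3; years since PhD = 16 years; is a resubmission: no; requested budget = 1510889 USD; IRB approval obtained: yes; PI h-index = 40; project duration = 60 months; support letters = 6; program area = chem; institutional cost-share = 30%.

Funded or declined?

Funded

Atomic conditions:
  years since PhD > 14 years: 16 > 14 is true
  institution type ∈ {PUI, R1, national-lab}: PUI is in the set → true
  early-career PI: no → false
  is a resubmission: no → false
  institutional cost-share > 22%: 30 > 22 is true
  support letters < 0: 6 < 0 is false
  PI h-index ≥ 4: 40 ≥ 4 is true
  requested budget > 1075916 USD: 1510889 > 1075916 is true
  IRB approval obtained: yes → true
  mean reviewer score ≥ 2.7: 1.3 ≥ 2.7 is false
  project duration ≤ 34 months: 60 ≤ 34 is false
  program area ∈ {bio, social}: chem is not in the set → false
  NOT is a resubmission: no → true
  support letters ≥ 4: 6 ≥ 4 is true
Combine:
[1.1.1.1.1.1] exactly-one(true, true) = false
[1.1.1.1.1] NOT false = true
[1.1.1.1] NOT true = false
[1.1.1.2] exactly-one(false, false, false) = false
[1.1.1] false OR false = false
[1.1.2.1] true OR false = true
[1.1.2.2.2] true AND true = true
[1.1.2.2] true AND true = true
[1.1.2.3.2.1] exactly-one(false, false) = false
[1.1.2.3.2] NOT false = true
[1.1.2.3] false OR true = true
[1.1.2] true AND true AND true = true
[1.1] false AND true = false
[1] NOT false = true
[2] true → true = true
[root] true AND true = true
Overall: true → funded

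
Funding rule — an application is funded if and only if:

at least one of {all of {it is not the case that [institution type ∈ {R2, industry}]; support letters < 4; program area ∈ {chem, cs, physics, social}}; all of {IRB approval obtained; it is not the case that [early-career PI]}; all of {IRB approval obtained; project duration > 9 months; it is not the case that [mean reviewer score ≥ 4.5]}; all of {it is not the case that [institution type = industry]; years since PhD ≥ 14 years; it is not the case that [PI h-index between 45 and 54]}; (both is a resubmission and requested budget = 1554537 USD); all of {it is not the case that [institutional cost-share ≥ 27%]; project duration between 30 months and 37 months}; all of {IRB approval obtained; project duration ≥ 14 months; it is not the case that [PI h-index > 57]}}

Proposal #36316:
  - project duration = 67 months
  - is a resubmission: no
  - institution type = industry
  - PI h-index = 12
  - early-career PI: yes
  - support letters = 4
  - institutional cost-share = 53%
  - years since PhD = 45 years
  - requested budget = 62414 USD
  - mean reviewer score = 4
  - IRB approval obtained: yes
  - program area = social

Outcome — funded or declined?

Funded

Atomic conditions:
  institution type ∈ {R2, industry}: industry is in the set → true
  support letters < 4: 4 < 4 is false
  program area ∈ {chem, cs, physics, social}: social is in the set → true
  IRB approval obtained: yes → true
  early-career PI: yes → true
  project duration > 9 months: 67 > 9 is true
  mean reviewer score ≥ 4.5: 4 ≥ 4.5 is false
  institution type = industry: industry == industry is true
  years since PhD ≥ 14 years: 45 ≥ 14 is true
  PI h-index between 45 and 54: 12 in [45, 54] is false
  is a resubmission: no → false
  requested budget = 1554537 USD: 62414 == 1554537 is false
  institutional cost-share ≥ 27%: 53 ≥ 27 is true
  project duration between 30 months and 37 months: 67 in [30, 37] is false
  project duration ≥ 14 months: 67 ≥ 14 is true
  PI h-index > 57: 12 > 57 is false
Combine:
[1.1] NOT true = false
[1] false AND false AND true = false
[2.2] NOT true = false
[2] true AND false = false
[3.3] NOT false = true
[3] true AND true AND true = true
[4.1] NOT true = false
[4.3] NOT false = true
[4] false AND true AND true = false
[5] false AND false = false
[6.1] NOT true = false
[6] false AND false = false
[7.3] NOT false = true
[7] true AND true AND true = true
[root] false OR false OR true OR false OR false OR false OR true = true
Overall: true → funded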